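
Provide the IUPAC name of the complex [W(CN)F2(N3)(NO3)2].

azidocyanodifluorodinitratotungsten(VI)

There is no counter-ion, so the complex is neutral overall.
Ligand charges: 1×azido (-1 each), 2×fluoro (-1 each), 1×cyano (-1 each), 2×nitrato (-1 each); total -6. So W + (-6) = 0, giving W = +6.
Ligands are named alphabetically: azido before cyano before fluoro before nitrato.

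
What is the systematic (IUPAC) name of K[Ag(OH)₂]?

potassium dihydroxoargentate(I)

The 1 potassium counter-ion carries a total charge of +1, so each complex ion is 1−.
Ligand charges: 2×hydroxo (-1 each); total -2. So Ag + (-2) = 1−, giving Ag = +1.
The complex ion is anionic, so silver takes the -ate form argentate(I).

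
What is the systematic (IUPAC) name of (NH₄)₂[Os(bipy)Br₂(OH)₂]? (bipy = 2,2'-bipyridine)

ammonium (2,2'-bipyridine)dibromodihydroxoosmate(II)

The 2 ammonium counter-ions carry a total charge of +2, so each complex ion is 2−.
Ligand charges: 2×bromo (-1 each), 2×hydroxo (-1 each), 1×2,2'-bipyridine (neutral); total -4. So Os + (-4) = 2−, giving Os = +2.
Ligands are named alphabetically: bipyridine before bromo before hydroxo.
The complex ion is anionic, so osmium takes the -ate form osmate(II).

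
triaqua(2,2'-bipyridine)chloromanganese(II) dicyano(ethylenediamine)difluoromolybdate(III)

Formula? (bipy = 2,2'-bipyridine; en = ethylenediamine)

Cation [Mn…]: ligand charges -1, Mn(II) ⇒ ion charge 1+.
Anion [Mo…]: ligand charges -4, Mo(III) ⇒ ion charge 1−.
One 1+ cation balances one 1− anion.

[Mn(bipy)Cl(H2O)3][Mo(CN)2(en)F2]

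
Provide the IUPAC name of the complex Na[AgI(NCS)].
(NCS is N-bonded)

sodium iodoisothiocyanatoargentate(I)

The 1 sodium counter-ion carries a total charge of +1, so each complex ion is 1−.
Ligand charges: 1×isothiocyanato (-1 each), 1×iodo (-1 each); total -2. So Ag + (-2) = 1−, giving Ag = +1.
Ligands are named alphabetically: iodo before isothiocyanato.
The complex ion is anionic, so silver takes the -ate form argentate(I).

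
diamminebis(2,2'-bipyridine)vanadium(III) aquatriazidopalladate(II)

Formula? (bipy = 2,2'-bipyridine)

Cation [V…]: ligand charges 0, V(III) ⇒ ion charge 3+.
Anion [Pd…]: ligand charges -3, Pd(II) ⇒ ion charge 1−.

[V(bipy)2(NH3)2][Pd(H2O)(N3)3]3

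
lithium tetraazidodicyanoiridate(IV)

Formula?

Li2[Ir(CN)2(N3)4]

Ligands: 2 cyano (CN, -1), 4 azido (N3, -1). Ligand charge sum = -6.
With Ir in oxidation state +4, the complex ion is [Ir...]^2−.
Charge balance with lithium (+1) requires 1 complex ion per 2 lithium.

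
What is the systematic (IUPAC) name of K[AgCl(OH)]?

potassium chlorohydroxoargentate(I)

The 1 potassium counter-ion carries a total charge of +1, so each complex ion is 1−.
Ligand charges: 1×hydroxo (-1 each), 1×chloro (-1 each); total -2. So Ag + (-2) = 1−, giving Ag = +1.
The complex ion is anionic, so silver takes the -ate form argentate(I).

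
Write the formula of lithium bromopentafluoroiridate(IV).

Ligands: 1 bromo (Br, -1), 5 fluoro (F, -1). Ligand charge sum = -6.
Charge balance with lithium (+1) requires 1 complex ion per 2 lithium.

Li2[IrBrF5]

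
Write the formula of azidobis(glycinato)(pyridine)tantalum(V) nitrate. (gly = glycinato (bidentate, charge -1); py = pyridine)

[Ta(gly)2(N3)(py)](NO3)2

Ligands: 2 glycinato (gly, -1), 1 azido (N3, -1), 1 pyridine (py, neutral). Ligand charge sum = -3.
With Ta in oxidation state +5, the complex ion is [Ta...]^2+.
Charge balance with nitrate (-1) requires 1 complex ion per 2 nitrate.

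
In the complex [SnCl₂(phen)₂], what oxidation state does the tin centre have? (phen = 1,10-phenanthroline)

No counter-ion: the bracketed complex is neutral.
Ligand charges: 2×phen neutral; 2×Cl = -2; sum -2.
Sn + (-2) = 0 ⇒ Sn is +2.

+2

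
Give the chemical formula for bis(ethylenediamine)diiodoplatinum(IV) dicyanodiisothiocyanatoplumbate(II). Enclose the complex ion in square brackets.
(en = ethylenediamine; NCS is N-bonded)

[Pt(en)2I2][Pb(CN)2(NCS)2]

Cation [Pt…]: ligand charges -2, Pt(IV) ⇒ ion charge 2+.
Anion [Pb…]: ligand charges -4, Pb(II) ⇒ ion charge 2−.
One 2+ cation balances one 2− anion.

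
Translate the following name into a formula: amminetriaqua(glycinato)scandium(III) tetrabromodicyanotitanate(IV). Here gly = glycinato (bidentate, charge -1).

[Sc(gly)(H2O)3(NH3)][TiBr4(CN)2]

Cation [Sc…]: ligand charges -1, Sc(III) ⇒ ion charge 2+.
Anion [Ti…]: ligand charges -6, Ti(IV) ⇒ ion charge 2−.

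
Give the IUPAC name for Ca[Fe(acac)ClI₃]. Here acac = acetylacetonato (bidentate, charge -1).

The 1 calcium counter-ion carries a total charge of +2, so each complex ion is 2−.
Ligand charges: 3×iodo (-1 each), 1×chloro (-1 each), 1×acetylacetonato (-1 each); total -5. So Fe + (-5) = 2−, giving Fe = +3.
The complex ion is anionic, so iron takes the -ate form ferrate(III).

calcium (acetylacetonato)chlorotriiodoferrate(III)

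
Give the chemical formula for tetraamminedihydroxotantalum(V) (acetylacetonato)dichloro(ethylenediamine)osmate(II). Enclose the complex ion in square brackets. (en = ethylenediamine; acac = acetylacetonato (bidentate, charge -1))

[Ta(NH3)4(OH)2][Os(acac)Cl2(en)]3

Cation [Ta…]: ligand charges -2, Ta(V) ⇒ ion charge 3+.
Anion [Os…]: ligand charges -3, Os(II) ⇒ ion charge 1−.
One 3+ cation requires 3 of the 1− anion.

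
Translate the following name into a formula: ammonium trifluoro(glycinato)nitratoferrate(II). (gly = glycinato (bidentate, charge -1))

Ligands: 3 fluoro (F, -1), 1 glycinato (gly, -1), 1 nitrato (NO3, -1). Ligand charge sum = -5.
With Fe in oxidation state +2, the complex ion is [Fe...]^3−.
Charge balance with ammonium (+1) requires 1 complex ion per 3 ammonium.

(NH4)3[FeF3(gly)(NO3)]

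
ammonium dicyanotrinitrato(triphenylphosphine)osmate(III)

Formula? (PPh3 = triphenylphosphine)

Ligands: 2 cyano (CN, -1), 3 nitrato (NO3, -1), 1 triphenylphosphine (PPh3, neutral). Ligand charge sum = -5.
Charge balance with ammonium (+1) requires 1 complex ion per 2 ammonium.

(NH4)2[Os(CN)2(NO3)3(PPh3)]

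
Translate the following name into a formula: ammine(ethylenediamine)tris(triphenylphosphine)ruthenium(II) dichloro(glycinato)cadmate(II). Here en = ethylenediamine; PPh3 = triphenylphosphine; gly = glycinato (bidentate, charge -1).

[Ru(en)(NH3)(PPh3)3][CdCl2(gly)]2

Cation [Ru…]: ligand charges 0, Ru(II) ⇒ ion charge 2+.
Anion [Cd…]: ligand charges -3, Cd(II) ⇒ ion charge 1−.
One 2+ cation requires 2 of the 1− anion.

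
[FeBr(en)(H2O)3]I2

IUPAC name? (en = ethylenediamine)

The 2 iodide counter-ions carry a total charge of -2, so each complex ion is 2+.
Ligand charges: 3×aqua (neutral), 1×bromo (-1 each), 1×ethylenediamine (neutral); total -1. So Fe + (-1) = 2+, giving Fe = +3.
Ligands are named alphabetically: aqua before bromo before ethylenediamine.

triaquabromo(ethylenediamine)iron(III) iodide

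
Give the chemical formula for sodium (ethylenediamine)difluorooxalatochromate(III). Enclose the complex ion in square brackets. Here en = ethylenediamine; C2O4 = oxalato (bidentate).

Na[Cr(C2O4)(en)F2]

Ligands: 1 ethylenediamine (en, neutral), 1 oxalato (C2O4, -2), 2 fluoro (F, -1). Ligand charge sum = -4.
With Cr in oxidation state +3, the complex ion is [Cr...]^1−.
Charge balance with sodium (+1) requires 1 complex ion per 1 sodium.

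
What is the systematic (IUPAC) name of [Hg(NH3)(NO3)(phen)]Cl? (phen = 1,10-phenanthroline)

The 1 chloride counter-ion carries a total charge of -1, so each complex ion is 1+.
Ligand charges: 1×nitrato (-1 each), 1×ammine (neutral), 1×1,10-phenanthroline (neutral); total -1. So Hg + (-1) = 1+, giving Hg = +2.
Ligands are named alphabetically: ammine before nitrato before phenanthroline.

amminenitrato(1,10-phenanthroline)mercury(II) chloride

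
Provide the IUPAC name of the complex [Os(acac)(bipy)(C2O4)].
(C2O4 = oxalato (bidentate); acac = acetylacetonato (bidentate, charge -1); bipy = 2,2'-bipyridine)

There is no counter-ion, so the complex is neutral overall.
Ligand charges: 1×oxalato (-2 each), 1×acetylacetonato (-1 each), 1×2,2'-bipyridine (neutral); total -3. So Os + (-3) = 0, giving Os = +3.
Ligands are named alphabetically: acetylacetonato before bipyridine before oxalato.

(acetylacetonato)(2,2'-bipyridine)oxalatoosmium(III)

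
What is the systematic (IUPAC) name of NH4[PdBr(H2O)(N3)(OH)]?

The 1 ammonium counter-ion carries a total charge of +1, so each complex ion is 1−.
Ligand charges: 1×azido (-1 each), 1×hydroxo (-1 each), 1×aqua (neutral), 1×bromo (-1 each); total -3. So Pd + (-3) = 1−, giving Pd = +2.
Ligands are named alphabetically: aqua before azido before bromo before hydroxo.
The complex ion is anionic, so palladium takes the -ate form palladate(II).

ammonium aquaazidobromohydroxopalladate(II)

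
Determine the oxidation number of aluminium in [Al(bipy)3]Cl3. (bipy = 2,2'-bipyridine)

3 chloride outside the brackets (-1 each) → the complex ion is 3+.
Ligand charges: 3×bipy neutral; sum 0.
Al + (0) = 3+ ⇒ Al is +3.

+3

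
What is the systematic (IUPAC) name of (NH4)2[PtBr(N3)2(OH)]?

The 2 ammonium counter-ions carry a total charge of +2, so each complex ion is 2−.
Ligand charges: 1×hydroxo (-1 each), 2×azido (-1 each), 1×bromo (-1 each); total -4. So Pt + (-4) = 2−, giving Pt = +2.
The complex ion is anionic, so platinum takes the -ate form platinate(II).

ammonium diazidobromohydroxoplatinate(II)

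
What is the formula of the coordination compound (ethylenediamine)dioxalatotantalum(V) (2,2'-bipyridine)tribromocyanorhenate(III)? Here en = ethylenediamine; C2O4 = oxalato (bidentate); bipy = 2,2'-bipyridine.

[Ta(C2O4)2(en)][Re(bipy)Br3(CN)]

Cation [Ta…]: ligand charges -4, Ta(V) ⇒ ion charge 1+.
Anion [Re…]: ligand charges -4, Re(III) ⇒ ion charge 1−.
One 1+ cation balances one 1− anion.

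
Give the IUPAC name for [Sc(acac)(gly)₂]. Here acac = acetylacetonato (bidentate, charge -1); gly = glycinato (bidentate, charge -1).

There is no counter-ion, so the complex is neutral overall.
Ligand charges: 1×acetylacetonato (-1 each), 2×glycinato (-1 each); total -3. So Sc + (-3) = 0, giving Sc = +3.
Ligands are named alphabetically: acetylacetonato before glycinato.

(acetylacetonato)bis(glycinato)scandium(III)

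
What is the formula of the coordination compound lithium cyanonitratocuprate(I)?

Li[Cu(CN)(NO3)]

Ligands: 1 nitrato (NO3, -1), 1 cyano (CN, -1). Ligand charge sum = -2.
With Cu in oxidation state +1, the complex ion is [Cu...]^1−.
Charge balance with lithium (+1) requires 1 complex ion per 1 lithium.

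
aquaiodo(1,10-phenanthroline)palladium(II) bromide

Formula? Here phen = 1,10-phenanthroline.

[Pd(H2O)I(phen)]Br

Ligands: 1 1,10-phenanthroline (phen, neutral), 1 aqua (H2O, neutral), 1 iodo (I, -1). Ligand charge sum = -1.
With Pd in oxidation state +2, the complex ion is [Pd...]^1+.
Charge balance with bromide (-1) requires 1 complex ion per 1 bromide.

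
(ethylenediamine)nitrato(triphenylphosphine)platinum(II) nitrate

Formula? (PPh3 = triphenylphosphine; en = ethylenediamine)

[Pt(en)(NO3)(PPh3)]NO3

Ligands: 1 nitrato (NO3, -1), 1 triphenylphosphine (PPh3, neutral), 1 ethylenediamine (en, neutral). Ligand charge sum = -1.
Charge balance with nitrate (-1) requires 1 complex ion per 1 nitrate.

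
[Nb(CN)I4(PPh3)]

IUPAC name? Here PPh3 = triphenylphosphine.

There is no counter-ion, so the complex is neutral overall.
Ligand charges: 4×iodo (-1 each), 1×triphenylphosphine (neutral), 1×cyano (-1 each); total -5. So Nb + (-5) = 0, giving Nb = +5.
Ligands are named alphabetically: cyano before iodo before triphenylphosphine.

cyanotetraiodo(triphenylphosphine)niobium(V)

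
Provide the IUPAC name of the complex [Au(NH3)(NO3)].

amminenitratogold(I)

There is no counter-ion, so the complex is neutral overall.
Ligand charges: 1×ammine (neutral), 1×nitrato (-1 each); total -1. So Au + (-1) = 0, giving Au = +1.
Ligands are named alphabetically: ammine before nitrato.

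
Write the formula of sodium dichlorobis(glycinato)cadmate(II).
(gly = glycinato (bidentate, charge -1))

Na2[CdCl2(gly)2]

Ligands: 2 chloro (Cl, -1), 2 glycinato (gly, -1). Ligand charge sum = -4.
With Cd in oxidation state +2, the complex ion is [Cd...]^2−.
Charge balance with sodium (+1) requires 1 complex ion per 2 sodium.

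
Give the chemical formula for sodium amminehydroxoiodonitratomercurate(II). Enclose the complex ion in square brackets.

Ligands: 1 ammine (NH3, neutral), 1 nitrato (NO3, -1), 1 hydroxo (OH, -1), 1 iodo (I, -1). Ligand charge sum = -3.
Charge balance with sodium (+1) requires 1 complex ion per 1 sodium.

Na[HgI(NH3)(NO3)(OH)]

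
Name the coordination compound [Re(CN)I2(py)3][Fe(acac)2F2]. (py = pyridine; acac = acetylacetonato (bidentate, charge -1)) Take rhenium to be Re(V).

cyanodiiodotris(pyridine)rhenium(V) bis(acetylacetonato)difluoroferrate(II)

Re is given as +5; the cation's ligand charges sum to -3, so the complex cation is 2+.
A 1:1 salt means the anion carries the equal and opposite charge, 2−.
Anion: ligand charges sum to -4; for the ion to be 2−, Fe = +2.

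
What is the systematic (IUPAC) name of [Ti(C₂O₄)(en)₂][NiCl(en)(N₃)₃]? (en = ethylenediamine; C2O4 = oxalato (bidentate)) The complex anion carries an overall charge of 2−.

bis(ethylenediamine)oxalatotitanium(IV) triazidochloro(ethylenediamine)nickelate(II)

The complex anion is given as 2−; its ligand charges sum to -4, so Ni = +2.
A 1:1 salt means the cation carries the equal and opposite charge, 2+.
Cation: ligand charges sum to -2; for the ion to be 2+, Ti = +4.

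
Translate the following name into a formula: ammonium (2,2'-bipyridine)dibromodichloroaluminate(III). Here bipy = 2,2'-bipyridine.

Ligands: 1 2,2'-bipyridine (bipy, neutral), 2 bromo (Br, -1), 2 chloro (Cl, -1). Ligand charge sum = -4.
With Al in oxidation state +3, the complex ion is [Al...]^1−.
Charge balance with ammonium (+1) requires 1 complex ion per 1 ammonium.

NH4[Al(bipy)Br2Cl2]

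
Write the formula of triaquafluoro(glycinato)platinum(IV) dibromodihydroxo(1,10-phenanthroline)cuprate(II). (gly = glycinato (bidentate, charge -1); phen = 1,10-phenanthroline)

[PtF(gly)(H2O)3][CuBr2(OH)2(phen)]

Cation [Pt…]: ligand charges -2, Pt(IV) ⇒ ion charge 2+.
Anion [Cu…]: ligand charges -4, Cu(II) ⇒ ion charge 2−.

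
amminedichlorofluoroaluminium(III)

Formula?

[AlCl2F(NH3)]

Ligands: 1 ammine (NH3, neutral), 2 chloro (Cl, -1), 1 fluoro (F, -1). Ligand charge sum = -3.
With Al in oxidation state +3, the complex ion is [Al...].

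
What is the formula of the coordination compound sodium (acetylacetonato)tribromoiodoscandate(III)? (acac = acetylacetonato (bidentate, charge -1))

Na2[Sc(acac)Br3I]

Ligands: 3 bromo (Br, -1), 1 iodo (I, -1), 1 acetylacetonato (acac, -1). Ligand charge sum = -5.
With Sc in oxidation state +3, the complex ion is [Sc...]^2−.
Charge balance with sodium (+1) requires 1 complex ion per 2 sodium.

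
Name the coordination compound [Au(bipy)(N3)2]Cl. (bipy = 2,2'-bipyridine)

The 1 chloride counter-ion carries a total charge of -1, so each complex ion is 1+.
Ligand charges: 1×2,2'-bipyridine (neutral), 2×azido (-1 each); total -2. So Au + (-2) = 1+, giving Au = +3.
Ligands are named alphabetically: azido before bipyridine.

diazido(2,2'-bipyridine)gold(III) chloride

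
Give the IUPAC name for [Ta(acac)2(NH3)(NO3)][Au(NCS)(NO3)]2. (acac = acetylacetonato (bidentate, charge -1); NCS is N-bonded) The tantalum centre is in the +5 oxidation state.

bis(acetylacetonato)amminenitratotantalum(V) isothiocyanatonitratoaurate(I)

Ta is given as +5; the cation's ligand charges sum to -3, so the complex cation is 2+.
With 2 anions per cation, each anion must be 2/2 = 1−.
Anion: ligand charges sum to -2; for the ion to be 1−, Au = +1.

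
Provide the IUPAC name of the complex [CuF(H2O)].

aquafluorocopper(I)

There is no counter-ion, so the complex is neutral overall.
Ligand charges: 1×fluoro (-1 each), 1×aqua (neutral); total -1. So Cu + (-1) = 0, giving Cu = +1.
Ligands are named alphabetically: aqua before fluoro.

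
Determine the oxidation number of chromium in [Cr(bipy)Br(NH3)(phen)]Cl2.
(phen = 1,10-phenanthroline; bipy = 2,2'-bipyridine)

+3

2 chloride outside the brackets (-1 each) → the complex ion is 2+.
Ligand charges: 1×phen neutral; 1×Br = -1; 1×NH3 neutral; 1×bipy neutral; sum -1.
Cr + (-1) = 2+ ⇒ Cr is +3.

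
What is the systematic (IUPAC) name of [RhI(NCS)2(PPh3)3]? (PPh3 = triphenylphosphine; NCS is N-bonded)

iododiisothiocyanatotris(triphenylphosphine)rhodium(III)

There is no counter-ion, so the complex is neutral overall.
Ligand charges: 1×iodo (-1 each), 3×triphenylphosphine (neutral), 2×isothiocyanato (-1 each); total -3. So Rh + (-3) = 0, giving Rh = +3.
Ligands are named alphabetically: iodo before isothiocyanato before triphenylphosphine.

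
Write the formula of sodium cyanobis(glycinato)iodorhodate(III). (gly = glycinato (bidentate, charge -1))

Ligands: 2 glycinato (gly, -1), 1 iodo (I, -1), 1 cyano (CN, -1). Ligand charge sum = -4.
With Rh in oxidation state +3, the complex ion is [Rh...]^1−.
Charge balance with sodium (+1) requires 1 complex ion per 1 sodium.

Na[Rh(CN)(gly)2I]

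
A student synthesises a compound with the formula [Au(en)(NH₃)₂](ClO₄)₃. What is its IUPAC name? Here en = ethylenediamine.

diammine(ethylenediamine)gold(III) perchlorate

The 3 perchlorate counter-ions carry a total charge of -3, so each complex ion is 3+.
Ligand charges: 1×ethylenediamine (neutral), 2×ammine (neutral); total 0. So Au + (0) = 3+, giving Au = +3.
Ligands are named alphabetically: ammine before ethylenediamine.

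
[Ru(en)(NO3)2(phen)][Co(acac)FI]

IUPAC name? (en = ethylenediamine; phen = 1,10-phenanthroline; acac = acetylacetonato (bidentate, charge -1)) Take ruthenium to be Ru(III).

(ethylenediamine)dinitrato(1,10-phenanthroline)ruthenium(III) (acetylacetonato)fluoroiodocobaltate(II)

Both ions are complex: the cation is named first with the plain metal name, the anion second with the -ate form; each ion's ligands are alphabetised independently.
Ru is given as +3; the cation's ligand charges sum to -2, so the complex cation is 1+.
A 1:1 salt means the anion carries the equal and opposite charge, 1−.
Anion: ligand charges sum to -3; for the ion to be 1−, Co = +2.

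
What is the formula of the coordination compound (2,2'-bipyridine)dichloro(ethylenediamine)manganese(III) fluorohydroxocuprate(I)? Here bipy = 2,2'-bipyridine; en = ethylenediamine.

Cation [Mn…]: ligand charges -2, Mn(III) ⇒ ion charge 1+.
Anion [Cu…]: ligand charges -2, Cu(I) ⇒ ion charge 1−.

[Mn(bipy)Cl2(en)][CuF(OH)]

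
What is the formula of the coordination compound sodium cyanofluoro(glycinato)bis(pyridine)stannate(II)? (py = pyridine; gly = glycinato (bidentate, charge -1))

Na[Sn(CN)F(gly)(py)2]

Ligands: 1 fluoro (F, -1), 2 pyridine (py, neutral), 1 glycinato (gly, -1), 1 cyano (CN, -1). Ligand charge sum = -3.
With Sn in oxidation state +2, the complex ion is [Sn...]^1−.
Charge balance with sodium (+1) requires 1 complex ion per 1 sodium.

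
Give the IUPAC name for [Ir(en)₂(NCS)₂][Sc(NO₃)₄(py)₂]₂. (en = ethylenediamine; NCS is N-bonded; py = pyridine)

Both ions are complex: the cation is named first with the plain metal name, the anion second with the -ate form; each ion's ligands are alphabetised independently.
Scandium is always +3 in its complexes; the anion's ligand charges sum to -4, so the complex anion is 1−.
With 2 anions per cation, the cation must be 2×1 = 2+.
Cation: ligand charges sum to -2; for the ion to be 2+, Ir = +4.

bis(ethylenediamine)diisothiocyanatoiridium(IV) tetranitratobis(pyridine)scandate(III)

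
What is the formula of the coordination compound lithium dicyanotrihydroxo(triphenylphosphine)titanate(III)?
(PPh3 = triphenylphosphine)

Li2[Ti(CN)2(OH)3(PPh3)]

Ligands: 3 hydroxo (OH, -1), 2 cyano (CN, -1), 1 triphenylphosphine (PPh3, neutral). Ligand charge sum = -5.
With Ti in oxidation state +3, the complex ion is [Ti...]^2−.
Charge balance with lithium (+1) requires 1 complex ion per 2 lithium.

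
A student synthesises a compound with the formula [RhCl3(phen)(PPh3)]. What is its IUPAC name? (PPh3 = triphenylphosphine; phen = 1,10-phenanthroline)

There is no counter-ion, so the complex is neutral overall.
Ligand charges: 1×triphenylphosphine (neutral), 1×1,10-phenanthroline (neutral), 3×chloro (-1 each); total -3. So Rh + (-3) = 0, giving Rh = +3.
Ligands are named alphabetically: chloro before phenanthroline before triphenylphosphine.

trichloro(1,10-phenanthroline)(triphenylphosphine)rhodium(III)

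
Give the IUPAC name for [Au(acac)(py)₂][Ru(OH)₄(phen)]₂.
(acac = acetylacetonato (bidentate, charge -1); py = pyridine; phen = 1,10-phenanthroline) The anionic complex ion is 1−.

Both ions are complex: the cation is named first with the plain metal name, the anion second with the -ate form; each ion's ligands are alphabetised independently.
The complex anion is given as 1−; its ligand charges sum to -4, so Ru = +3.
With 2 anions per cation, the cation must be 2×1 = 2+.
Cation: ligand charges sum to -1; for the ion to be 2+, Au = +3.

(acetylacetonato)bis(pyridine)gold(III) tetrahydroxo(1,10-phenanthroline)ruthenate(III)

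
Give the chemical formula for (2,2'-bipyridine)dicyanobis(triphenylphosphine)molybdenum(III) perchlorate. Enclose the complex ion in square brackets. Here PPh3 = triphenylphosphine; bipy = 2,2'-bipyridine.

Ligands: 2 triphenylphosphine (PPh3, neutral), 2 cyano (CN, -1), 1 2,2'-bipyridine (bipy, neutral). Ligand charge sum = -2.
Charge balance with perchlorate (-1) requires 1 complex ion per 1 perchlorate.

[Mo(bipy)(CN)2(PPh3)2]ClO4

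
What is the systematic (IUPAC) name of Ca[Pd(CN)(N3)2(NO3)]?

calcium diazidocyanonitratopalladate(II)

The 1 calcium counter-ion carries a total charge of +2, so each complex ion is 2−.
Ligand charges: 1×cyano (-1 each), 1×nitrato (-1 each), 2×azido (-1 each); total -4. So Pd + (-4) = 2−, giving Pd = +2.
Ligands are named alphabetically: azido before cyano before nitrato.
The complex ion is anionic, so palladium takes the -ate form palladate(II).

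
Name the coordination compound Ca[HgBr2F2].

The 1 calcium counter-ion carries a total charge of +2, so each complex ion is 2−.
Ligand charges: 2×bromo (-1 each), 2×fluoro (-1 each); total -4. So Hg + (-4) = 2−, giving Hg = +2.
The complex ion is anionic, so mercury takes the -ate form mercurate(II).

calcium dibromodifluoromercurate(II)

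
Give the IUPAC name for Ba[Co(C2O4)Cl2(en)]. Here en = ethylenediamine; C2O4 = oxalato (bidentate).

barium dichloro(ethylenediamine)oxalatocobaltate(II)

The 1 barium counter-ion carries a total charge of +2, so each complex ion is 2−.
Ligand charges: 1×ethylenediamine (neutral), 2×chloro (-1 each), 1×oxalato (-2 each); total -4. So Co + (-4) = 2−, giving Co = +2.
The complex ion is anionic, so cobalt takes the -ate form cobaltate(II).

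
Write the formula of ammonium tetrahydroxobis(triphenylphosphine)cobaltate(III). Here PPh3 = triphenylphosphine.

Ligands: 2 triphenylphosphine (PPh3, neutral), 4 hydroxo (OH, -1). Ligand charge sum = -4.
With Co in oxidation state +3, the complex ion is [Co...]^1−.
Charge balance with ammonium (+1) requires 1 complex ion per 1 ammonium.

NH4[Co(OH)4(PPh3)2]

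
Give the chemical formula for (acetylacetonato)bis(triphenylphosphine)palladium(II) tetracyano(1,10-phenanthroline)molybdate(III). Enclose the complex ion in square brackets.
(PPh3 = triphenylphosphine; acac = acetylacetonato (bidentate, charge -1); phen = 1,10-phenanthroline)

Cation [Pd…]: ligand charges -1, Pd(II) ⇒ ion charge 1+.
Anion [Mo…]: ligand charges -4, Mo(III) ⇒ ion charge 1−.

[Pd(acac)(PPh3)2][Mo(CN)4(phen)]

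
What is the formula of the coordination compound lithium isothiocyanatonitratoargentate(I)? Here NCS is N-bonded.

Li[Ag(NCS)(NO3)]

Ligands: 1 isothiocyanato (NCS, -1), 1 nitrato (NO3, -1). Ligand charge sum = -2.
With Ag in oxidation state +1, the complex ion is [Ag...]^1−.
Charge balance with lithium (+1) requires 1 complex ion per 1 lithium.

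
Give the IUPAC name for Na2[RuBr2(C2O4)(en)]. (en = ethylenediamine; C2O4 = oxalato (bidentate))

sodium dibromo(ethylenediamine)oxalatoruthenate(II)

The 2 sodium counter-ions carry a total charge of +2, so each complex ion is 2−.
Ligand charges: 2×bromo (-1 each), 1×ethylenediamine (neutral), 1×oxalato (-2 each); total -4. So Ru + (-4) = 2−, giving Ru = +2.
Ligands are named alphabetically: bromo before ethylenediamine before oxalato.
The complex ion is anionic, so ruthenium takes the -ate form ruthenate(II).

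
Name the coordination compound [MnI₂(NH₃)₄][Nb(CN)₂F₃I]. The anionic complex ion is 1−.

Both ions are complex: the cation is named first with the plain metal name, the anion second with the -ate form; each ion's ligands are alphabetised independently.
The complex anion is given as 1−; its ligand charges sum to -6, so Nb = +5.
A 1:1 salt means the cation carries the equal and opposite charge, 1+.
Cation: ligand charges sum to -2; for the ion to be 1+, Mn = +3.

tetraamminediiodomanganese(III) dicyanotrifluoroiodoniobate(V)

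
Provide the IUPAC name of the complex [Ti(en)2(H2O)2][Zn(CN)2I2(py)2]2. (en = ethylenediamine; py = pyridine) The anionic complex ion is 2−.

The complex anion is given as 2−; its ligand charges sum to -4, so Zn = +2.
With 2 anions per cation, the cation must be 2×2 = 4+.
Cation: ligand charges sum to 0; for the ion to be 4+, Ti = +4.

diaquabis(ethylenediamine)titanium(IV) dicyanodiiodobis(pyridine)zincate(II)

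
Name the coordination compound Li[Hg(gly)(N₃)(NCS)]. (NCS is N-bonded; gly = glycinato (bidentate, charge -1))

lithium azido(glycinato)isothiocyanatomercurate(II)

The 1 lithium counter-ion carries a total charge of +1, so each complex ion is 1−.
Ligand charges: 1×isothiocyanato (-1 each), 1×azido (-1 each), 1×glycinato (-1 each); total -3. So Hg + (-3) = 1−, giving Hg = +2.
The complex ion is anionic, so mercury takes the -ate form mercurate(II).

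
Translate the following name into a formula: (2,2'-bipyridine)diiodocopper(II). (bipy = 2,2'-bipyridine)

[Cu(bipy)I2]

Ligands: 1 2,2'-bipyridine (bipy, neutral), 2 iodo (I, -1). Ligand charge sum = -2.
With Cu in oxidation state +2, the complex ion is [Cu...].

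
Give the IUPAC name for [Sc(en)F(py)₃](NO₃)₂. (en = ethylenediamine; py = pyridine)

The 2 nitrate counter-ions carry a total charge of -2, so each complex ion is 2+.
Ligand charges: 1×ethylenediamine (neutral), 3×pyridine (neutral), 1×fluoro (-1 each); total -1. So Sc + (-1) = 2+, giving Sc = +3.
Ligands are named alphabetically: ethylenediamine before fluoro before pyridine.

(ethylenediamine)fluorotris(pyridine)scandium(III) nitrate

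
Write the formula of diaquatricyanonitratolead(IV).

[Pb(CN)3(H2O)2(NO3)]

Ligands: 1 nitrato (NO3, -1), 2 aqua (H2O, neutral), 3 cyano (CN, -1). Ligand charge sum = -4.
With Pb in oxidation state +4, the complex ion is [Pb...].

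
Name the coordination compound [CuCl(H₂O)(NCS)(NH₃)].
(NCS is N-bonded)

There is no counter-ion, so the complex is neutral overall.
Ligand charges: 1×aqua (neutral), 1×isothiocyanato (-1 each), 1×chloro (-1 each), 1×ammine (neutral); total -2. So Cu + (-2) = 0, giving Cu = +2.
Ligands are named alphabetically: ammine before aqua before chloro before isothiocyanato.

ammineaquachloroisothiocyanatocopper(II)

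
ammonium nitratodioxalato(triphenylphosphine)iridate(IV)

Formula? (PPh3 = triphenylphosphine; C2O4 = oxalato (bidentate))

Ligands: 1 triphenylphosphine (PPh3, neutral), 1 nitrato (NO3, -1), 2 oxalato (C2O4, -2). Ligand charge sum = -5.
With Ir in oxidation state +4, the complex ion is [Ir...]^1−.
Charge balance with ammonium (+1) requires 1 complex ion per 1 ammonium.

NH4[Ir(C2O4)2(NO3)(PPh3)]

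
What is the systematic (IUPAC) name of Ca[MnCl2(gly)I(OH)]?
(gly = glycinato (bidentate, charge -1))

calcium dichloro(glycinato)hydroxoiodomanganate(III)

The 1 calcium counter-ion carries a total charge of +2, so each complex ion is 2−.
Ligand charges: 1×hydroxo (-1 each), 2×chloro (-1 each), 1×glycinato (-1 each), 1×iodo (-1 each); total -5. So Mn + (-5) = 2−, giving Mn = +3.
Ligands are named alphabetically: chloro before glycinato before hydroxo before iodo.
The complex ion is anionic, so manganese takes the -ate form manganate(III).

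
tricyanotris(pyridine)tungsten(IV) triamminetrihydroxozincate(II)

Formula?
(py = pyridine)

Cation [W…]: ligand charges -3, W(IV) ⇒ ion charge 1+.
Anion [Zn…]: ligand charges -3, Zn(II) ⇒ ion charge 1−.
One 1+ cation balances one 1− anion.

[W(CN)3(py)3][Zn(NH3)3(OH)3]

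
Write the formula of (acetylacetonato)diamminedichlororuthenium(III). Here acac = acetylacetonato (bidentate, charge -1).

Ligands: 1 acetylacetonato (acac, -1), 2 chloro (Cl, -1), 2 ammine (NH3, neutral). Ligand charge sum = -3.
With Ru in oxidation state +3, the complex ion is [Ru...].

[Ru(acac)Cl2(NH3)2]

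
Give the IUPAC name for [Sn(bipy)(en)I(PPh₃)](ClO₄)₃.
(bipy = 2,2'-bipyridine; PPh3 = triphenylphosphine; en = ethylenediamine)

The 3 perchlorate counter-ions carry a total charge of -3, so each complex ion is 3+.
Ligand charges: 1×2,2'-bipyridine (neutral), 1×triphenylphosphine (neutral), 1×iodo (-1 each), 1×ethylenediamine (neutral); total -1. So Sn + (-1) = 3+, giving Sn = +4.
Ligands are named alphabetically: bipyridine before ethylenediamine before iodo before triphenylphosphine.

(2,2'-bipyridine)(ethylenediamine)iodo(triphenylphosphine)tin(IV) perchlorate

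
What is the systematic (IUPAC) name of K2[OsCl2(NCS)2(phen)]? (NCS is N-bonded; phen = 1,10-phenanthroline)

potassium dichlorodiisothiocyanato(1,10-phenanthroline)osmate(II)

The 2 potassium counter-ions carry a total charge of +2, so each complex ion is 2−.
Ligand charges: 2×chloro (-1 each), 2×isothiocyanato (-1 each), 1×1,10-phenanthroline (neutral); total -4. So Os + (-4) = 2−, giving Os = +2.
Ligands are named alphabetically: chloro before isothiocyanato before phenanthroline.
The complex ion is anionic, so osmium takes the -ate form osmate(II).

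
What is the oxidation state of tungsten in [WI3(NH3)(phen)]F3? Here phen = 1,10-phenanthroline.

3 fluoride outside the brackets (-1 each) → the complex ion is 3+.
Ligand charges: 1×phen neutral; 1×NH3 neutral; 3×I = -3; sum -3.
W + (-3) = 3+ ⇒ W is +6.

+6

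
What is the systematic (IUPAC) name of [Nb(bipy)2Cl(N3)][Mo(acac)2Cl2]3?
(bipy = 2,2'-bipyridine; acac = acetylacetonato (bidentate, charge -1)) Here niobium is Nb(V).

Both ions are complex: the cation is named first with the plain metal name, the anion second with the -ate form; each ion's ligands are alphabetised independently.
Nb is given as +5; the cation's ligand charges sum to -2, so the complex cation is 3+.
With 3 anions per cation, each anion must be 3/3 = 1−.
Anion: ligand charges sum to -4; for the ion to be 1−, Mo = +3.

azidobis(2,2'-bipyridine)chloroniobium(V) bis(acetylacetonato)dichloromolybdate(III)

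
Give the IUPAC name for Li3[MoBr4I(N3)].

The 3 lithium counter-ions carry a total charge of +3, so each complex ion is 3−.
Ligand charges: 1×azido (-1 each), 1×iodo (-1 each), 4×bromo (-1 each); total -6. So Mo + (-6) = 3−, giving Mo = +3.
Ligands are named alphabetically: azido before bromo before iodo.
The complex ion is anionic, so molybdenum takes the -ate form molybdate(III).

lithium azidotetrabromoiodomolybdate(III)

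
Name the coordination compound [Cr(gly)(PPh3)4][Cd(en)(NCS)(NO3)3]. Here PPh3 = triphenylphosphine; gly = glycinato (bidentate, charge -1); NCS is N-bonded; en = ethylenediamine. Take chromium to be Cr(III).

(glycinato)tetrakis(triphenylphosphine)chromium(III) (ethylenediamine)isothiocyanatotrinitratocadmate(II)

Cr is given as +3; the cation's ligand charges sum to -1, so the complex cation is 2+.
A 1:1 salt means the anion carries the equal and opposite charge, 2−.
Anion: ligand charges sum to -4; for the ion to be 2−, Cd = +2.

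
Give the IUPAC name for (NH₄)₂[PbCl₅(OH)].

The 2 ammonium counter-ions carry a total charge of +2, so each complex ion is 2−.
Ligand charges: 5×chloro (-1 each), 1×hydroxo (-1 each); total -6. So Pb + (-6) = 2−, giving Pb = +4.
Ligands are named alphabetically: chloro before hydroxo.
The complex ion is anionic, so lead takes the -ate form plumbate(IV).

ammonium pentachlorohydroxoplumbate(IV)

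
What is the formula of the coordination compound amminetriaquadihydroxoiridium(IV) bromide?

[Ir(H2O)3(NH3)(OH)2]Br2

Ligands: 3 aqua (H2O, neutral), 1 ammine (NH3, neutral), 2 hydroxo (OH, -1). Ligand charge sum = -2.
Charge balance with bromide (-1) requires 1 complex ion per 2 bromide.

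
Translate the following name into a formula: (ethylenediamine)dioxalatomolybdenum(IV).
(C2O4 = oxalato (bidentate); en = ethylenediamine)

[Mo(C2O4)2(en)]

Ligands: 2 oxalato (C2O4, -2), 1 ethylenediamine (en, neutral). Ligand charge sum = -4.
With Mo in oxidation state +4, the complex ion is [Mo...].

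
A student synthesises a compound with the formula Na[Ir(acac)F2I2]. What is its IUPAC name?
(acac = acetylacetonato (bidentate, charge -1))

sodium (acetylacetonato)difluorodiiodoiridate(IV)

The 1 sodium counter-ion carries a total charge of +1, so each complex ion is 1−.
Ligand charges: 1×acetylacetonato (-1 each), 2×fluoro (-1 each), 2×iodo (-1 each); total -5. So Ir + (-5) = 1−, giving Ir = +4.
The complex ion is anionic, so iridium takes the -ate form iridate(IV).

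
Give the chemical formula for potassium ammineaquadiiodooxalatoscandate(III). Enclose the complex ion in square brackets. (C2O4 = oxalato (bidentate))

Ligands: 2 iodo (I, -1), 1 oxalato (C2O4, -2), 1 ammine (NH3, neutral), 1 aqua (H2O, neutral). Ligand charge sum = -4.
With Sc in oxidation state +3, the complex ion is [Sc...]^1−.
Charge balance with potassium (+1) requires 1 complex ion per 1 potassium.

K[Sc(C2O4)(H2O)I2(NH3)]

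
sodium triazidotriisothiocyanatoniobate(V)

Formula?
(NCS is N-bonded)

Ligands: 3 isothiocyanato (NCS, -1), 3 azido (N3, -1). Ligand charge sum = -6.
With Nb in oxidation state +5, the complex ion is [Nb...]^1−.
Charge balance with sodium (+1) requires 1 complex ion per 1 sodium.

Na[Nb(N3)3(NCS)3]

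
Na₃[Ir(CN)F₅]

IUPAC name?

sodium cyanopentafluoroiridate(III)

The 3 sodium counter-ions carry a total charge of +3, so each complex ion is 3−.
Ligand charges: 1×cyano (-1 each), 5×fluoro (-1 each); total -6. So Ir + (-6) = 3−, giving Ir = +3.
Ligands are named alphabetically: cyano before fluoro.
The complex ion is anionic, so iridium takes the -ate form iridate(III).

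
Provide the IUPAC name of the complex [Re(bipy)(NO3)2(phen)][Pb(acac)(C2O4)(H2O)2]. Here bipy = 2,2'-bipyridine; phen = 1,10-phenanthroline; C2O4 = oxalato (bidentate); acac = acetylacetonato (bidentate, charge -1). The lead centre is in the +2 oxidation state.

Both ions are complex: the cation is named first with the plain metal name, the anion second with the -ate form; each ion's ligands are alphabetised independently.
Pb is given as +2; the anion's ligand charges sum to -3, so the complex anion is 1−.
A 1:1 salt means the cation carries the equal and opposite charge, 1+.
Cation: ligand charges sum to -2; for the ion to be 1+, Re = +3.

(2,2'-bipyridine)dinitrato(1,10-phenanthroline)rhenium(III) (acetylacetonato)diaquaoxalatoplumbate(II)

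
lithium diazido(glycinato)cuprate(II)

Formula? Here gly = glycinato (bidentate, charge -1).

Ligands: 1 glycinato (gly, -1), 2 azido (N3, -1). Ligand charge sum = -3.
With Cu in oxidation state +2, the complex ion is [Cu...]^1−.
Charge balance with lithium (+1) requires 1 complex ion per 1 lithium.

Li[Cu(gly)(N3)2]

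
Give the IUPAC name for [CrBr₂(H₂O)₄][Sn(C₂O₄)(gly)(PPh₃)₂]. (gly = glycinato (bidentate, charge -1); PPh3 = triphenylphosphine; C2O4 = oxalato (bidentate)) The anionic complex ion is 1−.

tetraaquadibromochromium(III) (glycinato)oxalatobis(triphenylphosphine)stannate(II)

The complex anion is given as 1−; its ligand charges sum to -3, so Sn = +2.
A 1:1 salt means the cation carries the equal and opposite charge, 1+.
Cation: ligand charges sum to -2; for the ion to be 1+, Cr = +3.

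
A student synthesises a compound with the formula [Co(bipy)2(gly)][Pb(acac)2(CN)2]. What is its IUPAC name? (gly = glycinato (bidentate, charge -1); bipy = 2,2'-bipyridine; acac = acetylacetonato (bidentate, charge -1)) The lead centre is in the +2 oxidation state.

Pb is given as +2; the anion's ligand charges sum to -4, so the complex anion is 2−.
A 1:1 salt means the cation carries the equal and opposite charge, 2+.
Cation: ligand charges sum to -1; for the ion to be 2+, Co = +3.

bis(2,2'-bipyridine)(glycinato)cobalt(III) bis(acetylacetonato)dicyanoplumbate(II)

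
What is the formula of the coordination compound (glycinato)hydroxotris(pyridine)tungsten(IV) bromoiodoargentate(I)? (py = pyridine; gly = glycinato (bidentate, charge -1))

[W(gly)(OH)(py)3][AgBrI]2

Cation [W…]: ligand charges -2, W(IV) ⇒ ion charge 2+.
Anion [Ag…]: ligand charges -2, Ag(I) ⇒ ion charge 1−.
One 2+ cation requires 2 of the 1− anion.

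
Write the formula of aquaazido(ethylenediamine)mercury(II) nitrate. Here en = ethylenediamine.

[Hg(en)(H2O)(N3)]NO3

Ligands: 1 ethylenediamine (en, neutral), 1 aqua (H2O, neutral), 1 azido (N3, -1). Ligand charge sum = -1.
With Hg in oxidation state +2, the complex ion is [Hg...]^1+.
Charge balance with nitrate (-1) requires 1 complex ion per 1 nitrate.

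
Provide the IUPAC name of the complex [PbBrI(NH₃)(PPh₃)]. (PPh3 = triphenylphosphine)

There is no counter-ion, so the complex is neutral overall.
Ligand charges: 1×triphenylphosphine (neutral), 1×iodo (-1 each), 1×bromo (-1 each), 1×ammine (neutral); total -2. So Pb + (-2) = 0, giving Pb = +2.
Ligands are named alphabetically: ammine before bromo before iodo before triphenylphosphine.

amminebromoiodo(triphenylphosphine)lead(II)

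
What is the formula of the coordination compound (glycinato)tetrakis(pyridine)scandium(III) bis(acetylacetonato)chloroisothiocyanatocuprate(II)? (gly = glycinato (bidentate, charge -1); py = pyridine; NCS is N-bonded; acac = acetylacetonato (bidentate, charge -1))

[Sc(gly)(py)4][Cu(acac)2Cl(NCS)]

Cation [Sc…]: ligand charges -1, Sc(III) ⇒ ion charge 2+.
Anion [Cu…]: ligand charges -4, Cu(II) ⇒ ion charge 2−.
One 2+ cation balances one 2− anion.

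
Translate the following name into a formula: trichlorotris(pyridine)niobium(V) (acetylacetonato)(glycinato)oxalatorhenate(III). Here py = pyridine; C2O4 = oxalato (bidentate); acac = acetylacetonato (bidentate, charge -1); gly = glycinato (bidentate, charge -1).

[NbCl3(py)3][Re(acac)(C2O4)(gly)]2

Cation [Nb…]: ligand charges -3, Nb(V) ⇒ ion charge 2+.
Anion [Re…]: ligand charges -4, Re(III) ⇒ ion charge 1−.
One 2+ cation requires 2 of the 1− anion.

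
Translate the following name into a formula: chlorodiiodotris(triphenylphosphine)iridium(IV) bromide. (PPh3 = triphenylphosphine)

Ligands: 1 chloro (Cl, -1), 2 iodo (I, -1), 3 triphenylphosphine (PPh3, neutral). Ligand charge sum = -3.
With Ir in oxidation state +4, the complex ion is [Ir...]^1+.
Charge balance with bromide (-1) requires 1 complex ion per 1 bromide.

[IrClI2(PPh3)3]Br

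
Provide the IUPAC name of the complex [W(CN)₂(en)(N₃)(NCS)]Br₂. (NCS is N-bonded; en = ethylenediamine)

azidodicyano(ethylenediamine)isothiocyanatotungsten(VI) bromide

The 2 bromide counter-ions carry a total charge of -2, so each complex ion is 2+.
Ligand charges: 1×isothiocyanato (-1 each), 1×azido (-1 each), 1×ethylenediamine (neutral), 2×cyano (-1 each); total -4. So W + (-4) = 2+, giving W = +6.
Ligands are named alphabetically: azido before cyano before ethylenediamine before isothiocyanato.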